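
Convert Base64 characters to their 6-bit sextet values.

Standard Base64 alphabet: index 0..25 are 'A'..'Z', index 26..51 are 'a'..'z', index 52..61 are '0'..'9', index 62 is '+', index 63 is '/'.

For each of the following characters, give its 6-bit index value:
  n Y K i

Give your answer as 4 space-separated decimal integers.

'n': a..z range, 26 + ord('n') − ord('a') = 39
'Y': A..Z range, ord('Y') − ord('A') = 24
'K': A..Z range, ord('K') − ord('A') = 10
'i': a..z range, 26 + ord('i') − ord('a') = 34

Answer: 39 24 10 34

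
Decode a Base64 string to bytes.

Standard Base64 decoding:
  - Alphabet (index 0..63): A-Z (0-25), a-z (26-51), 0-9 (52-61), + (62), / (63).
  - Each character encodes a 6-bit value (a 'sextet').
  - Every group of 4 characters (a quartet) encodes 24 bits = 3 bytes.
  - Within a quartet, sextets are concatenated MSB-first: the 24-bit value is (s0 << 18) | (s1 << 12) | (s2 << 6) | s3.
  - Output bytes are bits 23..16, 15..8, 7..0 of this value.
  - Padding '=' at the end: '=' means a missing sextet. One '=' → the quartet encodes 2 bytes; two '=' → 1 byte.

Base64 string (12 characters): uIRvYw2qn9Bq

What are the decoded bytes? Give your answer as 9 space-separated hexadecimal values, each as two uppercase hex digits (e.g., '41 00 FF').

Answer: B8 84 6F 63 0D AA 9F D0 6A

Derivation:
After char 0 ('u'=46): chars_in_quartet=1 acc=0x2E bytes_emitted=0
After char 1 ('I'=8): chars_in_quartet=2 acc=0xB88 bytes_emitted=0
After char 2 ('R'=17): chars_in_quartet=3 acc=0x2E211 bytes_emitted=0
After char 3 ('v'=47): chars_in_quartet=4 acc=0xB8846F -> emit B8 84 6F, reset; bytes_emitted=3
After char 4 ('Y'=24): chars_in_quartet=1 acc=0x18 bytes_emitted=3
After char 5 ('w'=48): chars_in_quartet=2 acc=0x630 bytes_emitted=3
After char 6 ('2'=54): chars_in_quartet=3 acc=0x18C36 bytes_emitted=3
After char 7 ('q'=42): chars_in_quartet=4 acc=0x630DAA -> emit 63 0D AA, reset; bytes_emitted=6
After char 8 ('n'=39): chars_in_quartet=1 acc=0x27 bytes_emitted=6
After char 9 ('9'=61): chars_in_quartet=2 acc=0x9FD bytes_emitted=6
After char 10 ('B'=1): chars_in_quartet=3 acc=0x27F41 bytes_emitted=6
After char 11 ('q'=42): chars_in_quartet=4 acc=0x9FD06A -> emit 9F D0 6A, reset; bytes_emitted=9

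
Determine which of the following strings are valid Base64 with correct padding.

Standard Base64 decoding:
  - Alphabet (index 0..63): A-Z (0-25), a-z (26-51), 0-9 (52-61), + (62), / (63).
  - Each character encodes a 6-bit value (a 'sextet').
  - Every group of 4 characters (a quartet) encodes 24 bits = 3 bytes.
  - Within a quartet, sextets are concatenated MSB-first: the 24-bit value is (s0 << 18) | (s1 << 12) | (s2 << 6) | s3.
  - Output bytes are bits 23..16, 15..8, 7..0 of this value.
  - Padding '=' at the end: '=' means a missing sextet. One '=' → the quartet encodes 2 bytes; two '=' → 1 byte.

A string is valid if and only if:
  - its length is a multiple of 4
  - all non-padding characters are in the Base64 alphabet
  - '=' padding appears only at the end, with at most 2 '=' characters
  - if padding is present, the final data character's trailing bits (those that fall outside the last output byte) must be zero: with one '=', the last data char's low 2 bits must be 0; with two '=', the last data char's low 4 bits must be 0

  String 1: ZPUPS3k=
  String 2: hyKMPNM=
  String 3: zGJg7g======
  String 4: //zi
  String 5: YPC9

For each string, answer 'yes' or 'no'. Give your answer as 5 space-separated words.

String 1: 'ZPUPS3k=' → valid
String 2: 'hyKMPNM=' → valid
String 3: 'zGJg7g======' → invalid (6 pad chars (max 2))
String 4: '//zi' → valid
String 5: 'YPC9' → valid

Answer: yes yes no yes yes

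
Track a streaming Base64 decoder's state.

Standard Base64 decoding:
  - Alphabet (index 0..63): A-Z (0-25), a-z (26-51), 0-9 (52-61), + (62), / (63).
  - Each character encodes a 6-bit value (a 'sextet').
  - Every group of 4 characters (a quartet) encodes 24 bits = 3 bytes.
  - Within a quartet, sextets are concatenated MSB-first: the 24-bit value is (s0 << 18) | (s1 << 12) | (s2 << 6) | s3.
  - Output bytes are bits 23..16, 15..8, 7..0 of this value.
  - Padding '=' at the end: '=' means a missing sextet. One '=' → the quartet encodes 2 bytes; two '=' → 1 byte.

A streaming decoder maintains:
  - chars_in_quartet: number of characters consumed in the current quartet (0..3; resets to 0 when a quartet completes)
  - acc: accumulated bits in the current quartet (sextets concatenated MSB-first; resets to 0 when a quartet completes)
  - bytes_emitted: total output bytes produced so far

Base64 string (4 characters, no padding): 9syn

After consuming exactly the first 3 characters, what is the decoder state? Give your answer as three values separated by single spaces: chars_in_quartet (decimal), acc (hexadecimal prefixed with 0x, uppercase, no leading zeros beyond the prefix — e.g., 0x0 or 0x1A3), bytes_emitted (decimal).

Answer: 3 0x3DB32 0

Derivation:
After char 0 ('9'=61): chars_in_quartet=1 acc=0x3D bytes_emitted=0
After char 1 ('s'=44): chars_in_quartet=2 acc=0xF6C bytes_emitted=0
After char 2 ('y'=50): chars_in_quartet=3 acc=0x3DB32 bytes_emitted=0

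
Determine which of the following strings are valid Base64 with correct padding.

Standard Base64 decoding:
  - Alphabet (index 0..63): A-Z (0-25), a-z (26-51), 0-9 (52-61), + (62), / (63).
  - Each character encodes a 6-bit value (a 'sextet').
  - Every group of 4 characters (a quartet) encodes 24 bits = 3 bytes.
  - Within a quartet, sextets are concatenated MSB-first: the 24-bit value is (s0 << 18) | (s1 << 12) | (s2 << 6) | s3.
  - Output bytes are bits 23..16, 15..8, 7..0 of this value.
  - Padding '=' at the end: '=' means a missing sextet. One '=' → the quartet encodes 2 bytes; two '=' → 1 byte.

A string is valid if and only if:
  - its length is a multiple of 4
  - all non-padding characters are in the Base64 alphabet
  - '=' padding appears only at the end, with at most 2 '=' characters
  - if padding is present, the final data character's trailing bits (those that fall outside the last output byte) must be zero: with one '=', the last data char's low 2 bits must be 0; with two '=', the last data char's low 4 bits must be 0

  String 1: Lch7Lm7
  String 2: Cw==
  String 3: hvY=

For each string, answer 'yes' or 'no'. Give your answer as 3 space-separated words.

String 1: 'Lch7Lm7' → invalid (len=7 not mult of 4)
String 2: 'Cw==' → valid
String 3: 'hvY=' → valid

Answer: no yes yes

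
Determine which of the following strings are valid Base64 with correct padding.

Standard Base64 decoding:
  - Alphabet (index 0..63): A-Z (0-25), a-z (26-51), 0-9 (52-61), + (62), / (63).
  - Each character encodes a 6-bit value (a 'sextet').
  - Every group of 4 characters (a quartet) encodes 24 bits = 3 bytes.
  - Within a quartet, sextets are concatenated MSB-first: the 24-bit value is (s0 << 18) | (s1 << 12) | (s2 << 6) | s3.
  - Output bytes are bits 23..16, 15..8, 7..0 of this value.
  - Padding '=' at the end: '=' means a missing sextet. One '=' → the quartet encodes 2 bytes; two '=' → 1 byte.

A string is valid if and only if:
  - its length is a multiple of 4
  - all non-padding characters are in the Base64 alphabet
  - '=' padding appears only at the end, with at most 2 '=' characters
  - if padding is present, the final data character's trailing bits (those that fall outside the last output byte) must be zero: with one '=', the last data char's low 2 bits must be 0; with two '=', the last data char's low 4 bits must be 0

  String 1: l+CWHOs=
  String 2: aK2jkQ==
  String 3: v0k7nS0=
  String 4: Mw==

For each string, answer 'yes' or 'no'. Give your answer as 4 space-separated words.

Answer: yes yes yes yes

Derivation:
String 1: 'l+CWHOs=' → valid
String 2: 'aK2jkQ==' → valid
String 3: 'v0k7nS0=' → valid
String 4: 'Mw==' → valid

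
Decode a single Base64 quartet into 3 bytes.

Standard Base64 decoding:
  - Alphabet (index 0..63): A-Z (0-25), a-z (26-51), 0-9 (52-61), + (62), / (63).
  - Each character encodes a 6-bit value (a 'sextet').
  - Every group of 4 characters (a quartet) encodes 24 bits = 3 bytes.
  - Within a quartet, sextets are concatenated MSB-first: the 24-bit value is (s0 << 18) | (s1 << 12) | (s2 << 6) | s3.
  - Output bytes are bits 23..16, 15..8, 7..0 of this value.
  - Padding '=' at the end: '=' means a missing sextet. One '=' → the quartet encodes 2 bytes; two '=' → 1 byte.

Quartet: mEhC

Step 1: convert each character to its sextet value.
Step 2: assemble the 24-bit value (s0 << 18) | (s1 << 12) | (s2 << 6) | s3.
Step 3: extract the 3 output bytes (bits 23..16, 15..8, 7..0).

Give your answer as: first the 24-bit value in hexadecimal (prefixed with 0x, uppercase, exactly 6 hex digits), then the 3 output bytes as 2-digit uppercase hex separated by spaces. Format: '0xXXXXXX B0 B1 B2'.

Sextets: m=38, E=4, h=33, C=2
24-bit: (38<<18) | (4<<12) | (33<<6) | 2
      = 0x980000 | 0x004000 | 0x000840 | 0x000002
      = 0x984842
Bytes: (v>>16)&0xFF=98, (v>>8)&0xFF=48, v&0xFF=42

Answer: 0x984842 98 48 42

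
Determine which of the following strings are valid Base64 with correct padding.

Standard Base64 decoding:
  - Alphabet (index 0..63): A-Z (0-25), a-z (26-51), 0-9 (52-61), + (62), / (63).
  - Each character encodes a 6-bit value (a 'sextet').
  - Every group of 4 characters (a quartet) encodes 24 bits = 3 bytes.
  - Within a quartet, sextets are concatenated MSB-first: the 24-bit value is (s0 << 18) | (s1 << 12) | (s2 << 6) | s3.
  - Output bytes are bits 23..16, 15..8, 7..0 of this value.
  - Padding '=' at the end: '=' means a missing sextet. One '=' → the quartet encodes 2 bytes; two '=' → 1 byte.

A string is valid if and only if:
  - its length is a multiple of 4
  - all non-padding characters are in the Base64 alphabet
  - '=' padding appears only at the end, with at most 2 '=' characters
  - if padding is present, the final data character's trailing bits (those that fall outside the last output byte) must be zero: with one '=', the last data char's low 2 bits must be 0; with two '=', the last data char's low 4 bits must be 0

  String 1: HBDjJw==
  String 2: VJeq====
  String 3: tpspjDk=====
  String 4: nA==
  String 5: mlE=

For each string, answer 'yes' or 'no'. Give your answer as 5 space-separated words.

Answer: yes no no yes yes

Derivation:
String 1: 'HBDjJw==' → valid
String 2: 'VJeq====' → invalid (4 pad chars (max 2))
String 3: 'tpspjDk=====' → invalid (5 pad chars (max 2))
String 4: 'nA==' → valid
String 5: 'mlE=' → valid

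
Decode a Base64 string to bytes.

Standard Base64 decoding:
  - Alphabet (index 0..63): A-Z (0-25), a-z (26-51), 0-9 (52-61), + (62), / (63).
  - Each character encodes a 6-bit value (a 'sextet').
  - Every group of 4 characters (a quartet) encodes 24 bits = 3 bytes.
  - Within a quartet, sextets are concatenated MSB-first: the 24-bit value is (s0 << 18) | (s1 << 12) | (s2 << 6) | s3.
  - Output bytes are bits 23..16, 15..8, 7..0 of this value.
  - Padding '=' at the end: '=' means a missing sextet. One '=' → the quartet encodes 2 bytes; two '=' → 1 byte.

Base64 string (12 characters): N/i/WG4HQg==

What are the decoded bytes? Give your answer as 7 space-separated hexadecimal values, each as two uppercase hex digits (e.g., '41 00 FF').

After char 0 ('N'=13): chars_in_quartet=1 acc=0xD bytes_emitted=0
After char 1 ('/'=63): chars_in_quartet=2 acc=0x37F bytes_emitted=0
After char 2 ('i'=34): chars_in_quartet=3 acc=0xDFE2 bytes_emitted=0
After char 3 ('/'=63): chars_in_quartet=4 acc=0x37F8BF -> emit 37 F8 BF, reset; bytes_emitted=3
After char 4 ('W'=22): chars_in_quartet=1 acc=0x16 bytes_emitted=3
After char 5 ('G'=6): chars_in_quartet=2 acc=0x586 bytes_emitted=3
After char 6 ('4'=56): chars_in_quartet=3 acc=0x161B8 bytes_emitted=3
After char 7 ('H'=7): chars_in_quartet=4 acc=0x586E07 -> emit 58 6E 07, reset; bytes_emitted=6
After char 8 ('Q'=16): chars_in_quartet=1 acc=0x10 bytes_emitted=6
After char 9 ('g'=32): chars_in_quartet=2 acc=0x420 bytes_emitted=6
Padding '==': partial quartet acc=0x420 -> emit 42; bytes_emitted=7

Answer: 37 F8 BF 58 6E 07 42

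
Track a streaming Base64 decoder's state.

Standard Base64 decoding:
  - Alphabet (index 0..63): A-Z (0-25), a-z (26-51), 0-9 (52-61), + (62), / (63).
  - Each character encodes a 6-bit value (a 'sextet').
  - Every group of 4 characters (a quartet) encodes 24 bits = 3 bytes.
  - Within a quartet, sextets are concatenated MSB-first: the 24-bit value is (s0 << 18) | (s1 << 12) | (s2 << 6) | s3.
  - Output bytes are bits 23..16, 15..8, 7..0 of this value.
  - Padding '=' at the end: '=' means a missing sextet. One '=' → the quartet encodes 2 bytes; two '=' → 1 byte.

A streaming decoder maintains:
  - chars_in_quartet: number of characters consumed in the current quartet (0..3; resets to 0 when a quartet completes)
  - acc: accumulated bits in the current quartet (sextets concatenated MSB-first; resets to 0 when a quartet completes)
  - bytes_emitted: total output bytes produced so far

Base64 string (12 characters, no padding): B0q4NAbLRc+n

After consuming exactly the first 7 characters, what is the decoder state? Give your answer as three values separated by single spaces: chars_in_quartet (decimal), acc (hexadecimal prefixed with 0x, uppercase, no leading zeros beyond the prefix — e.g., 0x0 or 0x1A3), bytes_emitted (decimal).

After char 0 ('B'=1): chars_in_quartet=1 acc=0x1 bytes_emitted=0
After char 1 ('0'=52): chars_in_quartet=2 acc=0x74 bytes_emitted=0
After char 2 ('q'=42): chars_in_quartet=3 acc=0x1D2A bytes_emitted=0
After char 3 ('4'=56): chars_in_quartet=4 acc=0x74AB8 -> emit 07 4A B8, reset; bytes_emitted=3
After char 4 ('N'=13): chars_in_quartet=1 acc=0xD bytes_emitted=3
After char 5 ('A'=0): chars_in_quartet=2 acc=0x340 bytes_emitted=3
After char 6 ('b'=27): chars_in_quartet=3 acc=0xD01B bytes_emitted=3

Answer: 3 0xD01B 3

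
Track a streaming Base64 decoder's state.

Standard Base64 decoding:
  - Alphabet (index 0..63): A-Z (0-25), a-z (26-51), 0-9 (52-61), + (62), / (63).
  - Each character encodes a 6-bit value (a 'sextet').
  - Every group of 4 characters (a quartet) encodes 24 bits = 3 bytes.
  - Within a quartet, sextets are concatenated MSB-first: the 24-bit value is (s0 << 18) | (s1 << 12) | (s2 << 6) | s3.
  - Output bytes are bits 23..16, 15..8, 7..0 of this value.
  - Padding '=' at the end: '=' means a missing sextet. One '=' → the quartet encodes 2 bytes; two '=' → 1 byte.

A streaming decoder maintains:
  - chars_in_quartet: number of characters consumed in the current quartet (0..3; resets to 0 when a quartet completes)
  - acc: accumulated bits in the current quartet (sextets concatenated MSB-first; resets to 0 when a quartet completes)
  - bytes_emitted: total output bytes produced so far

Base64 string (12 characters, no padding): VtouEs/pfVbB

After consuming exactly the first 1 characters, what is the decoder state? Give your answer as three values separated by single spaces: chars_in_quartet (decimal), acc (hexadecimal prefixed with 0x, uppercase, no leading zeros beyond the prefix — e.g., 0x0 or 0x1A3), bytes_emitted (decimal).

After char 0 ('V'=21): chars_in_quartet=1 acc=0x15 bytes_emitted=0

Answer: 1 0x15 0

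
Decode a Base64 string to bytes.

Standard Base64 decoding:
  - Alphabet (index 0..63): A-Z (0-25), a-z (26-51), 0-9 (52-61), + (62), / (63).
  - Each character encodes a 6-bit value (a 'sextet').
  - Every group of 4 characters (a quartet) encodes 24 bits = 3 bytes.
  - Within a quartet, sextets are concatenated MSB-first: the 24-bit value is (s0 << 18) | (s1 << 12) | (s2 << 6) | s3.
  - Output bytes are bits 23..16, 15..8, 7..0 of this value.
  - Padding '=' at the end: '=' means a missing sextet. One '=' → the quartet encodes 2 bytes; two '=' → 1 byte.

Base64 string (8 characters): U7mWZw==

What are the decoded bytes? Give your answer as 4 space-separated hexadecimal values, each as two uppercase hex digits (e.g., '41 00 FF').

Answer: 53 B9 96 67

Derivation:
After char 0 ('U'=20): chars_in_quartet=1 acc=0x14 bytes_emitted=0
After char 1 ('7'=59): chars_in_quartet=2 acc=0x53B bytes_emitted=0
After char 2 ('m'=38): chars_in_quartet=3 acc=0x14EE6 bytes_emitted=0
After char 3 ('W'=22): chars_in_quartet=4 acc=0x53B996 -> emit 53 B9 96, reset; bytes_emitted=3
After char 4 ('Z'=25): chars_in_quartet=1 acc=0x19 bytes_emitted=3
After char 5 ('w'=48): chars_in_quartet=2 acc=0x670 bytes_emitted=3
Padding '==': partial quartet acc=0x670 -> emit 67; bytes_emitted=4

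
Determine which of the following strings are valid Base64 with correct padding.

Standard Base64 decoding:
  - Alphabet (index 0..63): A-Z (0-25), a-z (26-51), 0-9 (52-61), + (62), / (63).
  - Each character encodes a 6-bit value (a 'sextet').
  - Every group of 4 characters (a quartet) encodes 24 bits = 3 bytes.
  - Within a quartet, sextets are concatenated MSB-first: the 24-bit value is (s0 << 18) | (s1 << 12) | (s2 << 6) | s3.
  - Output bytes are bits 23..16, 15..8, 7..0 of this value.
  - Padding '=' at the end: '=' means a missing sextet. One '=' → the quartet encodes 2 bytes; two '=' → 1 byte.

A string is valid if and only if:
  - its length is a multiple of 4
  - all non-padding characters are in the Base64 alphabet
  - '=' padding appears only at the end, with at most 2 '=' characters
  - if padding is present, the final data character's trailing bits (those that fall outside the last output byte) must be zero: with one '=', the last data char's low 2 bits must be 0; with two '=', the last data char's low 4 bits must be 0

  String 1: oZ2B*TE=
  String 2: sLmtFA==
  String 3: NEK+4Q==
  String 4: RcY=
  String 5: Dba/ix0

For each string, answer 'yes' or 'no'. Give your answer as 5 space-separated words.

Answer: no yes yes yes no

Derivation:
String 1: 'oZ2B*TE=' → invalid (bad char(s): ['*'])
String 2: 'sLmtFA==' → valid
String 3: 'NEK+4Q==' → valid
String 4: 'RcY=' → valid
String 5: 'Dba/ix0' → invalid (len=7 not mult of 4)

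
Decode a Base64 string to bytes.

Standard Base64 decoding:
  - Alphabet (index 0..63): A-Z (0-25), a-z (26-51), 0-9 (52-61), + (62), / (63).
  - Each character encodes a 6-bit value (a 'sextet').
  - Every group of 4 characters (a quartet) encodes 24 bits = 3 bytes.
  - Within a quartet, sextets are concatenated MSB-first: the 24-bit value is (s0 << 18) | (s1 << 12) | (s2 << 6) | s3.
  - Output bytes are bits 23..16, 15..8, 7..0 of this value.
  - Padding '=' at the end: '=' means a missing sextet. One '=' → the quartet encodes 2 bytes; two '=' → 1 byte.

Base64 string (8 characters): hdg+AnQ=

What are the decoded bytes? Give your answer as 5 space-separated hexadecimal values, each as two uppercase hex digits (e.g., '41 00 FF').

Answer: 85 D8 3E 02 74

Derivation:
After char 0 ('h'=33): chars_in_quartet=1 acc=0x21 bytes_emitted=0
After char 1 ('d'=29): chars_in_quartet=2 acc=0x85D bytes_emitted=0
After char 2 ('g'=32): chars_in_quartet=3 acc=0x21760 bytes_emitted=0
After char 3 ('+'=62): chars_in_quartet=4 acc=0x85D83E -> emit 85 D8 3E, reset; bytes_emitted=3
After char 4 ('A'=0): chars_in_quartet=1 acc=0x0 bytes_emitted=3
After char 5 ('n'=39): chars_in_quartet=2 acc=0x27 bytes_emitted=3
After char 6 ('Q'=16): chars_in_quartet=3 acc=0x9D0 bytes_emitted=3
Padding '=': partial quartet acc=0x9D0 -> emit 02 74; bytes_emitted=5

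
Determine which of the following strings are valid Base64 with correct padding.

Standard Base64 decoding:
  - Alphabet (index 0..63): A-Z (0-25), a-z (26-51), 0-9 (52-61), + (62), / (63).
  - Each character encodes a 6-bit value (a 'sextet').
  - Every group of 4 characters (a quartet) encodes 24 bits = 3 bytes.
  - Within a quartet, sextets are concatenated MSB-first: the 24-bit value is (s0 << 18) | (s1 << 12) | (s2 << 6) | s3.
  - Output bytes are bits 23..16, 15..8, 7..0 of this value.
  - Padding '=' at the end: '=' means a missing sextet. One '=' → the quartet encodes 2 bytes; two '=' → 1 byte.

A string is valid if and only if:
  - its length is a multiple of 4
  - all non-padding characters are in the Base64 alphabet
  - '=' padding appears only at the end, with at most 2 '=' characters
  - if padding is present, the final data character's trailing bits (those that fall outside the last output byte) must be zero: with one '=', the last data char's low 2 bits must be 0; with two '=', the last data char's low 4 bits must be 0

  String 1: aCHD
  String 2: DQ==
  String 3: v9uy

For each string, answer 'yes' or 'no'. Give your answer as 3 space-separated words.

Answer: yes yes yes

Derivation:
String 1: 'aCHD' → valid
String 2: 'DQ==' → valid
String 3: 'v9uy' → valid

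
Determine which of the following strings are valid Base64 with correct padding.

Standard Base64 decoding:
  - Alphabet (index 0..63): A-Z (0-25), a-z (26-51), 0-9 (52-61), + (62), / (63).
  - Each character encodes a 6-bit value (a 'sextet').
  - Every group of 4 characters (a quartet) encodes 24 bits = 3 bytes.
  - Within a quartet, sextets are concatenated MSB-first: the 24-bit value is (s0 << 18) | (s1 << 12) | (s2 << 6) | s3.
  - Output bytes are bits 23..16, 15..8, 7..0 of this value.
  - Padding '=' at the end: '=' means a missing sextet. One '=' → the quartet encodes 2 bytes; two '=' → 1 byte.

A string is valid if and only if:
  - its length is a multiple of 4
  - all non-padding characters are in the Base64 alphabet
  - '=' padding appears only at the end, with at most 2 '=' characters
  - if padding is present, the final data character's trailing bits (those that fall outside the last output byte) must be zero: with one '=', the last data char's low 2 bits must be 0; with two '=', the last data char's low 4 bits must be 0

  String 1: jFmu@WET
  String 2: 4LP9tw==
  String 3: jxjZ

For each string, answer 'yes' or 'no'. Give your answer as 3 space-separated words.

String 1: 'jFmu@WET' → invalid (bad char(s): ['@'])
String 2: '4LP9tw==' → valid
String 3: 'jxjZ' → valid

Answer: no yes yes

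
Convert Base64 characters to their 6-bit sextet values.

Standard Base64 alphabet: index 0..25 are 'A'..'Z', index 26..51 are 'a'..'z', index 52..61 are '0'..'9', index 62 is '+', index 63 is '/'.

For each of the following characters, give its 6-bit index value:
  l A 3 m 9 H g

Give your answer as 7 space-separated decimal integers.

'l': a..z range, 26 + ord('l') − ord('a') = 37
'A': A..Z range, ord('A') − ord('A') = 0
'3': 0..9 range, 52 + ord('3') − ord('0') = 55
'm': a..z range, 26 + ord('m') − ord('a') = 38
'9': 0..9 range, 52 + ord('9') − ord('0') = 61
'H': A..Z range, ord('H') − ord('A') = 7
'g': a..z range, 26 + ord('g') − ord('a') = 32

Answer: 37 0 55 38 61 7 32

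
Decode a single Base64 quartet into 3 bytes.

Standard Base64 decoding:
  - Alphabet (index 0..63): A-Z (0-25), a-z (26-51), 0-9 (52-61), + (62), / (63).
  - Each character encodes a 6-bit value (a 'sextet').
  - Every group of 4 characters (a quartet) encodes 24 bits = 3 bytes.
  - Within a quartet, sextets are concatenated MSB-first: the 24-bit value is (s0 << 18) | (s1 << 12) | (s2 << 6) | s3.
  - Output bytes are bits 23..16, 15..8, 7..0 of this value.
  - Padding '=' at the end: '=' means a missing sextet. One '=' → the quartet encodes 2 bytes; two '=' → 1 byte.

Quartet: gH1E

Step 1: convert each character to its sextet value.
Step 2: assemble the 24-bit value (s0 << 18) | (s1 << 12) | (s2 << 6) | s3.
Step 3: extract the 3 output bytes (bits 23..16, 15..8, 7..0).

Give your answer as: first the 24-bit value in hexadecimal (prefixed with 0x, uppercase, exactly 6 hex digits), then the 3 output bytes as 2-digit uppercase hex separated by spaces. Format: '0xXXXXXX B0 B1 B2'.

Sextets: g=32, H=7, 1=53, E=4
24-bit: (32<<18) | (7<<12) | (53<<6) | 4
      = 0x800000 | 0x007000 | 0x000D40 | 0x000004
      = 0x807D44
Bytes: (v>>16)&0xFF=80, (v>>8)&0xFF=7D, v&0xFF=44

Answer: 0x807D44 80 7D 44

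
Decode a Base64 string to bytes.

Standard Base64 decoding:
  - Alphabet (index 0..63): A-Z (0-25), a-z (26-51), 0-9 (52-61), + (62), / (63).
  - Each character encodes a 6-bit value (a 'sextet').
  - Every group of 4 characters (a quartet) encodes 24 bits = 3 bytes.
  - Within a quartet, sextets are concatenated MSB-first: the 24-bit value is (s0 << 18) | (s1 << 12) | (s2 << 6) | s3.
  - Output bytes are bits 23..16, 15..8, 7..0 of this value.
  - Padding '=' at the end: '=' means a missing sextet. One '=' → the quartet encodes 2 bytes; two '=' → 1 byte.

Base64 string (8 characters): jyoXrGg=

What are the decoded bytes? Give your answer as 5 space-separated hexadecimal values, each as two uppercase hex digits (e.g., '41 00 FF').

Answer: 8F 2A 17 AC 68

Derivation:
After char 0 ('j'=35): chars_in_quartet=1 acc=0x23 bytes_emitted=0
After char 1 ('y'=50): chars_in_quartet=2 acc=0x8F2 bytes_emitted=0
After char 2 ('o'=40): chars_in_quartet=3 acc=0x23CA8 bytes_emitted=0
After char 3 ('X'=23): chars_in_quartet=4 acc=0x8F2A17 -> emit 8F 2A 17, reset; bytes_emitted=3
After char 4 ('r'=43): chars_in_quartet=1 acc=0x2B bytes_emitted=3
After char 5 ('G'=6): chars_in_quartet=2 acc=0xAC6 bytes_emitted=3
After char 6 ('g'=32): chars_in_quartet=3 acc=0x2B1A0 bytes_emitted=3
Padding '=': partial quartet acc=0x2B1A0 -> emit AC 68; bytes_emitted=5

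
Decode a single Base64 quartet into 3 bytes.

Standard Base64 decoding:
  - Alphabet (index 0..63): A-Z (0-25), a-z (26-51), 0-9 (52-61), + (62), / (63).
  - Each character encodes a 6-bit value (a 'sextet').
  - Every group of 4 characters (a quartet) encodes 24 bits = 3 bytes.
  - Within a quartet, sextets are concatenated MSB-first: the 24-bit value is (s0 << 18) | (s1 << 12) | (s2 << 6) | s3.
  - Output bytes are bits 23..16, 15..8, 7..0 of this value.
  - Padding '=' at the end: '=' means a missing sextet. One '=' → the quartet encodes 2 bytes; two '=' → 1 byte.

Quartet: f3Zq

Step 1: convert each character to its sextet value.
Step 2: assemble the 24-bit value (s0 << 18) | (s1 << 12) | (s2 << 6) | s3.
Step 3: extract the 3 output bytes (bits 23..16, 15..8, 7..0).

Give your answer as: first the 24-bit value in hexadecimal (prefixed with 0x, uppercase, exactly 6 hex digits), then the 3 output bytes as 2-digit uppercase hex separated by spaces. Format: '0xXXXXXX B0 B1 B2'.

Sextets: f=31, 3=55, Z=25, q=42
24-bit: (31<<18) | (55<<12) | (25<<6) | 42
      = 0x7C0000 | 0x037000 | 0x000640 | 0x00002A
      = 0x7F766A
Bytes: (v>>16)&0xFF=7F, (v>>8)&0xFF=76, v&0xFF=6A

Answer: 0x7F766A 7F 76 6A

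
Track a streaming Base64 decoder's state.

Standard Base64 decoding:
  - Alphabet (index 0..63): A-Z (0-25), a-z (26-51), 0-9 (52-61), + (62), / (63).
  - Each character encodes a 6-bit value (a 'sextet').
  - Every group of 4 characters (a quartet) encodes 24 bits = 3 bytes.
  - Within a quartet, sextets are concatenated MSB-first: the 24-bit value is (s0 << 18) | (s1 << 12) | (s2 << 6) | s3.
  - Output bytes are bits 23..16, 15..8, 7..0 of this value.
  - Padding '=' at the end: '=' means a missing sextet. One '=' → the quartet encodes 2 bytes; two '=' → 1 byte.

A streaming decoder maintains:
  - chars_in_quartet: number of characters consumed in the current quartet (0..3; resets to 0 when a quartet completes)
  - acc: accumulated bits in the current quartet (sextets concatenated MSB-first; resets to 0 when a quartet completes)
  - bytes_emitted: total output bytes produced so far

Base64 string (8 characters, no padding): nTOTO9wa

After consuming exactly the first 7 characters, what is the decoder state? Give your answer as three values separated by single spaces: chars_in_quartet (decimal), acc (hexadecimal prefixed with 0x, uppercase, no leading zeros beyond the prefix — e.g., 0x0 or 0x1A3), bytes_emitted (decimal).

Answer: 3 0xEF70 3

Derivation:
After char 0 ('n'=39): chars_in_quartet=1 acc=0x27 bytes_emitted=0
After char 1 ('T'=19): chars_in_quartet=2 acc=0x9D3 bytes_emitted=0
After char 2 ('O'=14): chars_in_quartet=3 acc=0x274CE bytes_emitted=0
After char 3 ('T'=19): chars_in_quartet=4 acc=0x9D3393 -> emit 9D 33 93, reset; bytes_emitted=3
After char 4 ('O'=14): chars_in_quartet=1 acc=0xE bytes_emitted=3
After char 5 ('9'=61): chars_in_quartet=2 acc=0x3BD bytes_emitted=3
After char 6 ('w'=48): chars_in_quartet=3 acc=0xEF70 bytes_emitted=3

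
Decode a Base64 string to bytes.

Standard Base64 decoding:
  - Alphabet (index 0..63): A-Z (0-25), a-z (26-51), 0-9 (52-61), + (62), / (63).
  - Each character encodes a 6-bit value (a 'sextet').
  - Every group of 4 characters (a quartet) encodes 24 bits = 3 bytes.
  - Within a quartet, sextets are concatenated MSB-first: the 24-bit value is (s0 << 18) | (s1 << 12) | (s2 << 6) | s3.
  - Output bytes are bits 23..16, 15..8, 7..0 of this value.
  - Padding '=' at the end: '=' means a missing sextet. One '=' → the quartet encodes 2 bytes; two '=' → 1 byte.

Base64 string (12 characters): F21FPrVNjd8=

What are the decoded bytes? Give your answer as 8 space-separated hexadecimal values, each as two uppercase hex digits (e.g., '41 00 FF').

After char 0 ('F'=5): chars_in_quartet=1 acc=0x5 bytes_emitted=0
After char 1 ('2'=54): chars_in_quartet=2 acc=0x176 bytes_emitted=0
After char 2 ('1'=53): chars_in_quartet=3 acc=0x5DB5 bytes_emitted=0
After char 3 ('F'=5): chars_in_quartet=4 acc=0x176D45 -> emit 17 6D 45, reset; bytes_emitted=3
After char 4 ('P'=15): chars_in_quartet=1 acc=0xF bytes_emitted=3
After char 5 ('r'=43): chars_in_quartet=2 acc=0x3EB bytes_emitted=3
After char 6 ('V'=21): chars_in_quartet=3 acc=0xFAD5 bytes_emitted=3
After char 7 ('N'=13): chars_in_quartet=4 acc=0x3EB54D -> emit 3E B5 4D, reset; bytes_emitted=6
After char 8 ('j'=35): chars_in_quartet=1 acc=0x23 bytes_emitted=6
After char 9 ('d'=29): chars_in_quartet=2 acc=0x8DD bytes_emitted=6
After char 10 ('8'=60): chars_in_quartet=3 acc=0x2377C bytes_emitted=6
Padding '=': partial quartet acc=0x2377C -> emit 8D DF; bytes_emitted=8

Answer: 17 6D 45 3E B5 4D 8D DF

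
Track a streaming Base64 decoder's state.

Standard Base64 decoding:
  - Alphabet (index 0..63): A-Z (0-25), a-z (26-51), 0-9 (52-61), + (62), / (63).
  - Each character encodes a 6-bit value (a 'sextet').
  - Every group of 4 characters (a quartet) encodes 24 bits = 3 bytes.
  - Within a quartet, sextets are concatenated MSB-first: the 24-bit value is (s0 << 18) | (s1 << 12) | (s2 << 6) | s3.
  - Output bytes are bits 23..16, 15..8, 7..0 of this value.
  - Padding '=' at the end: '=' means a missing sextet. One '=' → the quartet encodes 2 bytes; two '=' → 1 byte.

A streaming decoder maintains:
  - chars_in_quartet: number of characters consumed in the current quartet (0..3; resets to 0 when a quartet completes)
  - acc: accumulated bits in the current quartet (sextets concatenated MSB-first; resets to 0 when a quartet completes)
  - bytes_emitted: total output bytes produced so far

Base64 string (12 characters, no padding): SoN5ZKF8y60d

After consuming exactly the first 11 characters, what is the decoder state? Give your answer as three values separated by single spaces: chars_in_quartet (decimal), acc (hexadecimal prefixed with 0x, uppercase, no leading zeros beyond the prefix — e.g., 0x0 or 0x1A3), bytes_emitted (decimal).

After char 0 ('S'=18): chars_in_quartet=1 acc=0x12 bytes_emitted=0
After char 1 ('o'=40): chars_in_quartet=2 acc=0x4A8 bytes_emitted=0
After char 2 ('N'=13): chars_in_quartet=3 acc=0x12A0D bytes_emitted=0
After char 3 ('5'=57): chars_in_quartet=4 acc=0x4A8379 -> emit 4A 83 79, reset; bytes_emitted=3
After char 4 ('Z'=25): chars_in_quartet=1 acc=0x19 bytes_emitted=3
After char 5 ('K'=10): chars_in_quartet=2 acc=0x64A bytes_emitted=3
After char 6 ('F'=5): chars_in_quartet=3 acc=0x19285 bytes_emitted=3
After char 7 ('8'=60): chars_in_quartet=4 acc=0x64A17C -> emit 64 A1 7C, reset; bytes_emitted=6
After char 8 ('y'=50): chars_in_quartet=1 acc=0x32 bytes_emitted=6
After char 9 ('6'=58): chars_in_quartet=2 acc=0xCBA bytes_emitted=6
After char 10 ('0'=52): chars_in_quartet=3 acc=0x32EB4 bytes_emitted=6

Answer: 3 0x32EB4 6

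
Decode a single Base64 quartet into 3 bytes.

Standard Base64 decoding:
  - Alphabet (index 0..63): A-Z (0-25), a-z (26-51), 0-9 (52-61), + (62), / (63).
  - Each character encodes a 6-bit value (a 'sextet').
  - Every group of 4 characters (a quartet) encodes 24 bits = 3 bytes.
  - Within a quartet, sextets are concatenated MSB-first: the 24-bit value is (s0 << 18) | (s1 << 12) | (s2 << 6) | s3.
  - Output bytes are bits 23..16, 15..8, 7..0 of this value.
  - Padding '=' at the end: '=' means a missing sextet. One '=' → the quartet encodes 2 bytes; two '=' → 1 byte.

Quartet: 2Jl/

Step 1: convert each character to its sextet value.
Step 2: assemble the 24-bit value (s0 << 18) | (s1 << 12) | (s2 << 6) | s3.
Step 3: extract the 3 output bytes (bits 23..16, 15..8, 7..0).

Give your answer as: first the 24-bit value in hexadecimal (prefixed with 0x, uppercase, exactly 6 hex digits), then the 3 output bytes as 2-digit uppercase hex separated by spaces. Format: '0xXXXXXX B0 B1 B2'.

Answer: 0xD8997F D8 99 7F

Derivation:
Sextets: 2=54, J=9, l=37, /=63
24-bit: (54<<18) | (9<<12) | (37<<6) | 63
      = 0xD80000 | 0x009000 | 0x000940 | 0x00003F
      = 0xD8997F
Bytes: (v>>16)&0xFF=D8, (v>>8)&0xFF=99, v&0xFF=7F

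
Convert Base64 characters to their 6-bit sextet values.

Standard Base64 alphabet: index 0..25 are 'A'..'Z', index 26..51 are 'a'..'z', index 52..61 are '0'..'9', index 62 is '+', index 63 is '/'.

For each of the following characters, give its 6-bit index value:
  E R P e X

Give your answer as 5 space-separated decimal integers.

Answer: 4 17 15 30 23

Derivation:
'E': A..Z range, ord('E') − ord('A') = 4
'R': A..Z range, ord('R') − ord('A') = 17
'P': A..Z range, ord('P') − ord('A') = 15
'e': a..z range, 26 + ord('e') − ord('a') = 30
'X': A..Z range, ord('X') − ord('A') = 23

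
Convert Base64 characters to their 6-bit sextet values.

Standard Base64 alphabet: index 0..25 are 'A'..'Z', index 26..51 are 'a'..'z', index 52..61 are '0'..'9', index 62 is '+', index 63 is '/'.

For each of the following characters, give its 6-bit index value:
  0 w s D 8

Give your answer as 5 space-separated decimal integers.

Answer: 52 48 44 3 60

Derivation:
'0': 0..9 range, 52 + ord('0') − ord('0') = 52
'w': a..z range, 26 + ord('w') − ord('a') = 48
's': a..z range, 26 + ord('s') − ord('a') = 44
'D': A..Z range, ord('D') − ord('A') = 3
'8': 0..9 range, 52 + ord('8') − ord('0') = 60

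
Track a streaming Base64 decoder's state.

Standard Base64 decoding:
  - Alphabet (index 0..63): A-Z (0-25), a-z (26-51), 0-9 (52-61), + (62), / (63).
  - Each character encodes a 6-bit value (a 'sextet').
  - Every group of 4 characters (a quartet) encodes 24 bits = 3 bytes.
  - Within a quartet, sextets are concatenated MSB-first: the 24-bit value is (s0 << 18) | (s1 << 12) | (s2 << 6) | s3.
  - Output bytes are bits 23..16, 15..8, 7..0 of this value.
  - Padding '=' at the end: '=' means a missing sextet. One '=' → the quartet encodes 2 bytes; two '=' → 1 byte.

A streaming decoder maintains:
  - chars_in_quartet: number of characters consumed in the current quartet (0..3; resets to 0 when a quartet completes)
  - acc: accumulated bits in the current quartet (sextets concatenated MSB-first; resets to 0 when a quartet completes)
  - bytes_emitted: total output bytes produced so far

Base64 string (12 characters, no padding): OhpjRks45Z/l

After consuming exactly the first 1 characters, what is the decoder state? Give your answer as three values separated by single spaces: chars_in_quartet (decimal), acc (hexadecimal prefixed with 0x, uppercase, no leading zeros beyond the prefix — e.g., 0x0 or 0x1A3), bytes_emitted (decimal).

Answer: 1 0xE 0

Derivation:
After char 0 ('O'=14): chars_in_quartet=1 acc=0xE bytes_emitted=0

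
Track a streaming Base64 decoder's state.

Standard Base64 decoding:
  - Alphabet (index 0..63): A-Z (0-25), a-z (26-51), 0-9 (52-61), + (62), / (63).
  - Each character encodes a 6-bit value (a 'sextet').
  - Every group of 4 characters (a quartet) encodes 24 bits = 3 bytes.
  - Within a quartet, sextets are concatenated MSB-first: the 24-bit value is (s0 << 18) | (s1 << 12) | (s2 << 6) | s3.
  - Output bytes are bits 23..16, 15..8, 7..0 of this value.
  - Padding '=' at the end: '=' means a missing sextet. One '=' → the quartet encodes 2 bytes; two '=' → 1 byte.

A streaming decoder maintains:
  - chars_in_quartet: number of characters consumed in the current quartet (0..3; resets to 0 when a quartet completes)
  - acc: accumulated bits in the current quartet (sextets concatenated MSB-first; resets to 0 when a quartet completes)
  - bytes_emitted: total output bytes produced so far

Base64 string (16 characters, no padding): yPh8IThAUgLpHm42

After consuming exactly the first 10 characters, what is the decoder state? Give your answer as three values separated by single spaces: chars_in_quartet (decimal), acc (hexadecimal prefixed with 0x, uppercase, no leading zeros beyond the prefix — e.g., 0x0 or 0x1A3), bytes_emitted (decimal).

After char 0 ('y'=50): chars_in_quartet=1 acc=0x32 bytes_emitted=0
After char 1 ('P'=15): chars_in_quartet=2 acc=0xC8F bytes_emitted=0
After char 2 ('h'=33): chars_in_quartet=3 acc=0x323E1 bytes_emitted=0
After char 3 ('8'=60): chars_in_quartet=4 acc=0xC8F87C -> emit C8 F8 7C, reset; bytes_emitted=3
After char 4 ('I'=8): chars_in_quartet=1 acc=0x8 bytes_emitted=3
After char 5 ('T'=19): chars_in_quartet=2 acc=0x213 bytes_emitted=3
After char 6 ('h'=33): chars_in_quartet=3 acc=0x84E1 bytes_emitted=3
After char 7 ('A'=0): chars_in_quartet=4 acc=0x213840 -> emit 21 38 40, reset; bytes_emitted=6
After char 8 ('U'=20): chars_in_quartet=1 acc=0x14 bytes_emitted=6
After char 9 ('g'=32): chars_in_quartet=2 acc=0x520 bytes_emitted=6

Answer: 2 0x520 6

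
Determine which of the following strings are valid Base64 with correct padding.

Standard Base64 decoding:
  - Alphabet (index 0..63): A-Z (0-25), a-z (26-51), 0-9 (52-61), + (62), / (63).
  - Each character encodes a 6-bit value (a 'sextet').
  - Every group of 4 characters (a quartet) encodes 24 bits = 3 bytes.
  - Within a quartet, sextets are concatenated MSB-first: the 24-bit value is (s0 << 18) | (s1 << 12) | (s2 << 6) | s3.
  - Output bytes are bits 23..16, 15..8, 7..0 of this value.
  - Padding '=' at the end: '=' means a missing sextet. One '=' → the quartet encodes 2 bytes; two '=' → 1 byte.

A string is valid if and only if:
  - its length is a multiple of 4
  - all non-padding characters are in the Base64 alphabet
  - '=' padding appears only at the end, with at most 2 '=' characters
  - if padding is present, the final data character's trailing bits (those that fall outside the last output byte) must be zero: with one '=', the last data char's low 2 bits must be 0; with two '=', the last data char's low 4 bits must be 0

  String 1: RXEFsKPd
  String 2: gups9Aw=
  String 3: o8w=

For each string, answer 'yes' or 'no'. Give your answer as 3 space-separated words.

Answer: yes yes yes

Derivation:
String 1: 'RXEFsKPd' → valid
String 2: 'gups9Aw=' → valid
String 3: 'o8w=' → valid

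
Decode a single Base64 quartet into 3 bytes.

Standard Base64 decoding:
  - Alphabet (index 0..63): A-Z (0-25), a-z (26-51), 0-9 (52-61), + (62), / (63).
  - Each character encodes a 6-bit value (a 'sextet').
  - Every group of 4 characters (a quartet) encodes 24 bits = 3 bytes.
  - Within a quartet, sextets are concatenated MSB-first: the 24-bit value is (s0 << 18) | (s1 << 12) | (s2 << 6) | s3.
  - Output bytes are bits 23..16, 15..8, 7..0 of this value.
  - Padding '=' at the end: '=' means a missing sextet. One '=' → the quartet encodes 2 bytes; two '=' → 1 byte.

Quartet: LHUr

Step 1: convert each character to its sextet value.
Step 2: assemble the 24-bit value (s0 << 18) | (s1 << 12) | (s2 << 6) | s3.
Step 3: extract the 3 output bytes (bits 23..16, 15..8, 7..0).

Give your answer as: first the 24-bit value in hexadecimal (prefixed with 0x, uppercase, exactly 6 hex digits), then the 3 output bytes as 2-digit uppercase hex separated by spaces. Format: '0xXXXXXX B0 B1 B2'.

Answer: 0x2C752B 2C 75 2B

Derivation:
Sextets: L=11, H=7, U=20, r=43
24-bit: (11<<18) | (7<<12) | (20<<6) | 43
      = 0x2C0000 | 0x007000 | 0x000500 | 0x00002B
      = 0x2C752B
Bytes: (v>>16)&0xFF=2C, (v>>8)&0xFF=75, v&0xFF=2B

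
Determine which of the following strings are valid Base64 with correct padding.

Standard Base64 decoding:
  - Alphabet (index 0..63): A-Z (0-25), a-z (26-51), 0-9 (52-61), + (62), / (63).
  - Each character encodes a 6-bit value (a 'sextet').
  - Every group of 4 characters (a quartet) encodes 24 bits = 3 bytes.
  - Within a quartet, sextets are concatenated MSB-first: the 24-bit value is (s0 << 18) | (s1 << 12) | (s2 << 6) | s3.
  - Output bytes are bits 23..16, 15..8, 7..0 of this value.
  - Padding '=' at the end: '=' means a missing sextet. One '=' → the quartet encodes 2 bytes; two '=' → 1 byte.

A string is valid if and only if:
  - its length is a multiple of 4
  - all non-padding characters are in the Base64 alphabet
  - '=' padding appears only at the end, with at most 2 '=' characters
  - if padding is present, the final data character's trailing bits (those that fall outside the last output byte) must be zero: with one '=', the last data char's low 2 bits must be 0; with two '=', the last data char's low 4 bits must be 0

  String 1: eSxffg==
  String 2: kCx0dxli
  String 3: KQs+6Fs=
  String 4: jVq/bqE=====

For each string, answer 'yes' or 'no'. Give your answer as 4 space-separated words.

Answer: yes yes yes no

Derivation:
String 1: 'eSxffg==' → valid
String 2: 'kCx0dxli' → valid
String 3: 'KQs+6Fs=' → valid
String 4: 'jVq/bqE=====' → invalid (5 pad chars (max 2))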